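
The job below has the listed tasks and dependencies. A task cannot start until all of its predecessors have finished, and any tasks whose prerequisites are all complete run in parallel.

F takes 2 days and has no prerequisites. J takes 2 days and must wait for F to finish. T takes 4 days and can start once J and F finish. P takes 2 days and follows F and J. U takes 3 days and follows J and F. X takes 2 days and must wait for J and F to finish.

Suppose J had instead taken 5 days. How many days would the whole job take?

11

The binding path is F→J→T = 2+2+4 = 8; finish at 8 days.
Since J is critical, the +3 change carries straight to that chain (now 11 days).
No other chain overtakes it, so the finish is 11 days.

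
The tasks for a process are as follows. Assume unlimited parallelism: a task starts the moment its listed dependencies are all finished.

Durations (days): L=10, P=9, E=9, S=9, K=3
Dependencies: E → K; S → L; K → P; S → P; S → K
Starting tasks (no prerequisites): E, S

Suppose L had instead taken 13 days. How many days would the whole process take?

22

Actual critical path: E→K→P = 9+3+9 = 21 ⇒ 21 days.
L is off the critical path — its longest chain is 19 days, giving 2 of slack.
The binding chain switches to S→L = 9+13 = 22; finish 22 days.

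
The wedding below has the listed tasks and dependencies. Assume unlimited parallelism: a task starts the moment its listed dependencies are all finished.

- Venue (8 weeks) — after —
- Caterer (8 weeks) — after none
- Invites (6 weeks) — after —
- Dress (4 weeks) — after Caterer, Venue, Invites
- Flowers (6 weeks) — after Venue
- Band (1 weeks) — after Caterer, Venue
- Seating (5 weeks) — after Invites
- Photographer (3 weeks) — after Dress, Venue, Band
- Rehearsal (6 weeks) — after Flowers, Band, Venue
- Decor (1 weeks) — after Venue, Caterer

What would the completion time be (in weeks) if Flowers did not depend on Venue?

15

With the dependency in place, Venue→Flowers→Rehearsal = 8+6+6 = 20 sets the finish at 20 weeks.
Without Venue→Flowers, Flowers's earliest start moves from 8 to 0.
New critical path: Venue→Dress→Photographer = 8+4+3 = 15 ⇒ 15 weeks.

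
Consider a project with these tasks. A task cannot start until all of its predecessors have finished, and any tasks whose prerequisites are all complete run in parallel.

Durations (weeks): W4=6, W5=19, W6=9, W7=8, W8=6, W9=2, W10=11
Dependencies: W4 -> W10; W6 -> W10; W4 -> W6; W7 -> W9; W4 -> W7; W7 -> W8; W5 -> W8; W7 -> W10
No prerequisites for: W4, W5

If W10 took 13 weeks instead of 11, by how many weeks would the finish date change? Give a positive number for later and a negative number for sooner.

2

Actual critical path: W4→W6→W10 = 6+9+11 = 26 ⇒ 26 weeks.
W10 is on the critical path; changing it to 13 makes that path 28 weeks.
The critical path is still W4→W6→W10; finish is now 28 weeks.
Change in finish: 28 − 26 = +2 weeks.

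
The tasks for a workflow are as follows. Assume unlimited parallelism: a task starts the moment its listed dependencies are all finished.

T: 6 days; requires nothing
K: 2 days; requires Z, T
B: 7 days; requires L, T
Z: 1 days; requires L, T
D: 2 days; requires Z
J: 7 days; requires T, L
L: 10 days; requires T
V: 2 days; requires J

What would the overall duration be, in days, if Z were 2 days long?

Critical path before the change: T→L→J→V = 6+10+7+2 = 25 giving 25 days.
Z is off the critical path — its longest chain is 19 days, giving 6 of slack.
No other chain overtakes it, so the finish is 25 days.

25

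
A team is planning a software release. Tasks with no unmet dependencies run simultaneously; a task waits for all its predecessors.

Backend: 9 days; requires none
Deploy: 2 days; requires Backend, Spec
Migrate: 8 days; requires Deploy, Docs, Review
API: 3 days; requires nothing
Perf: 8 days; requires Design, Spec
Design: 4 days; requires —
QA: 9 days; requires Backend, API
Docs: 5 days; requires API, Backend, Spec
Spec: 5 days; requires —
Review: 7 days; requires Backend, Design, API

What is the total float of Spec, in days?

6

Backend→Review→Migrate = 9+7+8 = 24 sets the makespan at 24 days.
Longest path through Spec: 18 days (earliest finish 5, latest finish 11).
So Spec can slip 11 − 5 = 6 days.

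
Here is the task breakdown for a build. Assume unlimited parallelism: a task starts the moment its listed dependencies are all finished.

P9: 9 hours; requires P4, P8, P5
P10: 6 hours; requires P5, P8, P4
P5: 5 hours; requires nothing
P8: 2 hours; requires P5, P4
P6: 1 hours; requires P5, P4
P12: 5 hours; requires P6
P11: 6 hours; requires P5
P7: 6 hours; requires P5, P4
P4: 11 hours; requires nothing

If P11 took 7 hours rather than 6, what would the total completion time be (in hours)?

22

Baseline: P4→P8→P9 = 11+2+9 = 22 → 22 hours.
P11 is off the critical path — its longest chain is 11 hours, giving 11 of slack.
No other chain overtakes it, so the finish is 22 hours.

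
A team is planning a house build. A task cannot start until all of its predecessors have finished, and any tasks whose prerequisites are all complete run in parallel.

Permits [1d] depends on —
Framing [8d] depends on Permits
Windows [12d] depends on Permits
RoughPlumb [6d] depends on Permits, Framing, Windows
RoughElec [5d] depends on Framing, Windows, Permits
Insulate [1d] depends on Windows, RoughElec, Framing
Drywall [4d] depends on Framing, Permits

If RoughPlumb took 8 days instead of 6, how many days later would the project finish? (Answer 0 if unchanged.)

Actual critical path: Permits→Windows→RoughPlumb = 1+12+6 = 19 ⇒ 19 days.
Since RoughPlumb is critical, the +2 change carries straight to that chain (now 21 days).
That remains the longest chain; total 21 days.
Change in finish: 21 − 19 = +2 days.

2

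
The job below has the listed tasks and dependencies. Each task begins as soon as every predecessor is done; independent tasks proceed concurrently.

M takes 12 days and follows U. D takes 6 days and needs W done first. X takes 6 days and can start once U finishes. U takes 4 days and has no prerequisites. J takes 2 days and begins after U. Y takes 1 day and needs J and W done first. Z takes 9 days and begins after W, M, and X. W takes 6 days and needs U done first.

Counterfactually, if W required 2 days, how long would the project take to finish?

As given, the longest chain is U→M→Z = 4+12+9 = 25, so the finish is 25 days.
The longest path through W is only 19 days, so W has float 6.
The critical path is still U→M→Z; finish is now 25 days.

25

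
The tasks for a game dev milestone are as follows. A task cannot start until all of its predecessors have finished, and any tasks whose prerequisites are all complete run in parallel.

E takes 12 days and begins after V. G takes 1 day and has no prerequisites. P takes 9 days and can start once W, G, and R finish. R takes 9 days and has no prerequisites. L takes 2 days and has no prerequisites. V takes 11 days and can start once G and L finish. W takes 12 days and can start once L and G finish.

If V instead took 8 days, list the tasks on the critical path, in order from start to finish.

Baseline: L→V→E = 2+11+12 = 25 → 25 days.
V is on the critical path; changing it to 8 makes that path 22 days.
New critical path: L→W→P = 2+12+9 = 23 ⇒ 23 days.

L, W, P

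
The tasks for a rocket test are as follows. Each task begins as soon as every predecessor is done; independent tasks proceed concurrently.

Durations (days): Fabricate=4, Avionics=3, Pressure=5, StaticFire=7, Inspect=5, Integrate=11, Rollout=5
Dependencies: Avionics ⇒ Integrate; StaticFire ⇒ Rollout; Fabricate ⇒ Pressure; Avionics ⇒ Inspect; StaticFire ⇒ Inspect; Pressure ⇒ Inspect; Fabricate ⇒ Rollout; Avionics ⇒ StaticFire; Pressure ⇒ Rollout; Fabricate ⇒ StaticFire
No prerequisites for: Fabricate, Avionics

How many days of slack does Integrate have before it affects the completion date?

2

The longest chain is Fabricate→StaticFire→Inspect = 4+7+5 = 16; overall finish 16 days.
Integrate finishes as early as 14 and must finish by 16.
Float = 16 − 14 = 2.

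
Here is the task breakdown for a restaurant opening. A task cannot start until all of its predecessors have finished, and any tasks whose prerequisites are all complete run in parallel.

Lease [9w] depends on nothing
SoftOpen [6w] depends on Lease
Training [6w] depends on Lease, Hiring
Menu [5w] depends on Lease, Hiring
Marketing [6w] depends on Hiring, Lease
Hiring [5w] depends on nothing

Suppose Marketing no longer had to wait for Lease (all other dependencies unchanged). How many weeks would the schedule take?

Original critical path: Lease→Training = 9+6 = 15 ⇒ 15 weeks.
Without Lease→Marketing, Marketing's earliest start moves from 9 to 5.
New critical path: Lease→Training = 9+6 = 15 ⇒ 15 weeks.

15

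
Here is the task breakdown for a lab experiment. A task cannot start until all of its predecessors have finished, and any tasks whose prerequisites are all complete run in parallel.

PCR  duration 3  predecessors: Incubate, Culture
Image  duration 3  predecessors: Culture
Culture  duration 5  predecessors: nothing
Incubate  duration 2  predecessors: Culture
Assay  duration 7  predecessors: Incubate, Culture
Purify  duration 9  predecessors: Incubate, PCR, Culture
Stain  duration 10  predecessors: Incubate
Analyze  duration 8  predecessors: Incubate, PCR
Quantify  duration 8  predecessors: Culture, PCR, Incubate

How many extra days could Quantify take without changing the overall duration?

1

The longest chain is Culture→Incubate→PCR→Purify = 5+2+3+9 = 19; overall finish 19 days.
Quantify finishes as early as 18 and must finish by 19.
So Quantify can slip 19 − 18 = 1 day.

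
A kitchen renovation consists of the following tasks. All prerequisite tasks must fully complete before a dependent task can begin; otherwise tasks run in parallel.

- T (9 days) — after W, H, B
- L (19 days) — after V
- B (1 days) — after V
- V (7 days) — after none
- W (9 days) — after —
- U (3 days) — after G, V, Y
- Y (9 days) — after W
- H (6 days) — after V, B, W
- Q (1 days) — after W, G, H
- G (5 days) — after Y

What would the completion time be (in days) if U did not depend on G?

26

Original critical path: V→L = 7+19 = 26 ⇒ 26 days.
Without G→U, U's earliest start moves from 23 to 18.
The longest chain is now V→L = 7+19 = 26, so the job takes 26 days.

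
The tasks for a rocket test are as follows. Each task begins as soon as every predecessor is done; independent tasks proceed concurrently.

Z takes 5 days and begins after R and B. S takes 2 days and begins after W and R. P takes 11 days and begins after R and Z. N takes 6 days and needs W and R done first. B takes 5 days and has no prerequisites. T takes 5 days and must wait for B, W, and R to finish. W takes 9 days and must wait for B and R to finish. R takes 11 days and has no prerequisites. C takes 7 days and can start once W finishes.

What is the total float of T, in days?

Critical path: R→Z→P = 11+5+11 = 27, so the finish is 27 days.
Longest path through T: 25 days (earliest finish 25, latest finish 27).
So T can slip 27 − 25 = 2 days.

2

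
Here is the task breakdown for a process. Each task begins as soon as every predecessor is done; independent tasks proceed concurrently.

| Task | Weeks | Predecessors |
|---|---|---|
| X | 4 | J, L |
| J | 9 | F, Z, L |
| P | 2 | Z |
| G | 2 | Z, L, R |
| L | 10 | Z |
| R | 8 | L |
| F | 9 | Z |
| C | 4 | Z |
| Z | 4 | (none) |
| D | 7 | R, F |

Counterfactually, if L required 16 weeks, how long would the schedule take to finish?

35

Baseline: Z→L→R→D = 4+10+8+7 = 29 → 29 weeks.
L is on the critical path; changing it to 16 makes that path 35 weeks.
The critical path is still Z→L→R→D; finish is now 35 weeks.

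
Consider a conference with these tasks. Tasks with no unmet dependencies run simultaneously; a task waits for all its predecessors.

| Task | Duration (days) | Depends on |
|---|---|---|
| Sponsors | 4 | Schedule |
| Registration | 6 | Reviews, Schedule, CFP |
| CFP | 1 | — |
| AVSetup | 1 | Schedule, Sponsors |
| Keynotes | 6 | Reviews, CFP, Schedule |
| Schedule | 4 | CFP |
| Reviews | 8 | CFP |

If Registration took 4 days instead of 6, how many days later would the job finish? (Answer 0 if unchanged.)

0

Actual critical path: CFP→Reviews→Registration = 1+8+6 = 15 ⇒ 15 days.
Registration lies on that path, so at 4 days the path becomes 13 days.
Now CFP→Reviews→Keynotes = 1+8+6 = 15 is longest, so the finish becomes 15 days.
Change in finish: 15 − 15 = +0 days.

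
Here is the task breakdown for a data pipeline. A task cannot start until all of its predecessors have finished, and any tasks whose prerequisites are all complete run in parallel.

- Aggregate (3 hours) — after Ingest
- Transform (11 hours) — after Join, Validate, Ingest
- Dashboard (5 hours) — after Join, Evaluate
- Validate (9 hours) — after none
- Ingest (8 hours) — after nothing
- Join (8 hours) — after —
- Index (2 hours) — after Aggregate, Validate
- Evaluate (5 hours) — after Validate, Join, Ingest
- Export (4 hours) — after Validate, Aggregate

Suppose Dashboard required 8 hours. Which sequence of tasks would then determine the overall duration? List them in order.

Validate, Evaluate, Dashboard

Baseline: Validate→Transform = 9+11 = 20 → 20 hours.
The longest path through Dashboard is only 19 hours, so Dashboard has float 1.
Now Validate→Evaluate→Dashboard = 9+5+8 = 22 is longest, so the finish becomes 22 hours.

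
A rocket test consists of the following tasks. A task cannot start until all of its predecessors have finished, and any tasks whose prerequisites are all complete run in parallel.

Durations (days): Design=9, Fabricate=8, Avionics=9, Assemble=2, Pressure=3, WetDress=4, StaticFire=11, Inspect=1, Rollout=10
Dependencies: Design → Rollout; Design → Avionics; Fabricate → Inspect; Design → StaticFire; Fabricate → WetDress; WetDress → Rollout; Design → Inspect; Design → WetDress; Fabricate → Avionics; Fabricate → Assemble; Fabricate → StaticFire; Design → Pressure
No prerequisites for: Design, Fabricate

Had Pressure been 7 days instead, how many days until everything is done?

23

Actual critical path: Design→WetDress→Rollout = 9+4+10 = 23 ⇒ 23 days.
The longest path through Pressure is only 12 days, so Pressure has float 11.
That remains the longest chain; total 23 days.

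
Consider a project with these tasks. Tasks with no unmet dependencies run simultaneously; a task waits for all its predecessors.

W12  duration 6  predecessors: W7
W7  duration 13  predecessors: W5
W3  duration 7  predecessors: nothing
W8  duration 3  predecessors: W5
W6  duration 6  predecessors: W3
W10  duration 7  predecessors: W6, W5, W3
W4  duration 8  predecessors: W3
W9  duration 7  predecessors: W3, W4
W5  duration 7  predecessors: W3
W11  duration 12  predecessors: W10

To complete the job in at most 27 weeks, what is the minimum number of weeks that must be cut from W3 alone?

6

Current finish: 33 weeks; target: 27.
W3 is on every critical path, so each week cut from W3 cuts the finish by one (this holds down to a finish of 27).
Need 33 − 27 = 6 weeks off W3 → W3 becomes 1 week, finish becomes 27.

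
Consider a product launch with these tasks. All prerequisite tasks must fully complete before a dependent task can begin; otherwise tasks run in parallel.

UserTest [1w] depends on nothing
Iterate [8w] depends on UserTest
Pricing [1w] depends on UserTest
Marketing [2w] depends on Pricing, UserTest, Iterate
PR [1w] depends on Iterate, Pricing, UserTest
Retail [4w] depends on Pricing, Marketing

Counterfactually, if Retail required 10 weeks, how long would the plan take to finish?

21

As given, the longest chain is UserTest→Iterate→Marketing→Retail = 1+8+2+4 = 15, so the finish is 15 weeks.
Retail lies on that path, so at 10 weeks the path becomes 21 weeks.
No other chain overtakes it, so the finish is 21 weeks.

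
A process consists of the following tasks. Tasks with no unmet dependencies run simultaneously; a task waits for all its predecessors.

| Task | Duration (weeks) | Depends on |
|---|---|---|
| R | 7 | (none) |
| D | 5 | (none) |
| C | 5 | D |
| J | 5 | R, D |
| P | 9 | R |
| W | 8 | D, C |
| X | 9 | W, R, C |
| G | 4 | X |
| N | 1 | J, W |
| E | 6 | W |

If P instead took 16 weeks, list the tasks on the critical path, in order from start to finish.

As given, the longest chain is D→C→W→X→G = 5+5+8+9+4 = 31, so the finish is 31 weeks.
P is off the critical path — its longest chain is 16 weeks, giving 15 of slack.
The critical path is still D→C→W→X→G; finish is now 31 weeks.

D, C, W, X, G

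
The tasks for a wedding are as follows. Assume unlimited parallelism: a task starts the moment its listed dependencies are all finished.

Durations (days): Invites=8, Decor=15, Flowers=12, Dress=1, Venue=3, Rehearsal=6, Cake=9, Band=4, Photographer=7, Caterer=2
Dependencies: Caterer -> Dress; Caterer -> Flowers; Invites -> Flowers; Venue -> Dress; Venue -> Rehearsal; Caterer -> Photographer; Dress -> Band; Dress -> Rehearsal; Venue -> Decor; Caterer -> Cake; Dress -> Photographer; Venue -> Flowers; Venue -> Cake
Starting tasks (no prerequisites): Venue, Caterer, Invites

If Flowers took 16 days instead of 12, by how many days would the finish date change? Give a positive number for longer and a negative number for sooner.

4

The binding path is Invites→Flowers = 8+12 = 20; finish at 20 days.
Flowers lies on that path, so at 16 days the path becomes 24 days.
The critical path is still Invites→Flowers; finish is now 24 days.
Change in finish: 24 − 20 = +4 days.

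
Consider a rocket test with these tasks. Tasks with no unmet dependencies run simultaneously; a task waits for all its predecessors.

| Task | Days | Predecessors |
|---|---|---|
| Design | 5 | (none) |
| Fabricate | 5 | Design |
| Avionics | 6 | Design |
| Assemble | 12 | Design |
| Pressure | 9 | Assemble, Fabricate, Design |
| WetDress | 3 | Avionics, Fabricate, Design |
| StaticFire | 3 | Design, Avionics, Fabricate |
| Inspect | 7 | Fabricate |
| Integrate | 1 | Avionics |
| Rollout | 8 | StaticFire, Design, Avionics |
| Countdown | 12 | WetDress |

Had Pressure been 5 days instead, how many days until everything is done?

Critical path before the change: Design→Assemble→Pressure = 5+12+9 = 26 giving 26 days.
Pressure lies on that path, so at 5 days the path becomes 22 days.
The binding chain switches to Design→Avionics→WetDress→Countdown = 5+6+3+12 = 26; finish 26 days.

26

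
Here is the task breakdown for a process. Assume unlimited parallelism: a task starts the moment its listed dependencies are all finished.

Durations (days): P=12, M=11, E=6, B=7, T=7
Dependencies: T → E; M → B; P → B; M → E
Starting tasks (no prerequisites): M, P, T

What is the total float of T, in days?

6

Critical path: P→B = 12+7 = 19, so the finish is 19 days.
Longest path through T: 13 days (earliest finish 7, latest finish 13).
So T can slip 13 − 7 = 6 days.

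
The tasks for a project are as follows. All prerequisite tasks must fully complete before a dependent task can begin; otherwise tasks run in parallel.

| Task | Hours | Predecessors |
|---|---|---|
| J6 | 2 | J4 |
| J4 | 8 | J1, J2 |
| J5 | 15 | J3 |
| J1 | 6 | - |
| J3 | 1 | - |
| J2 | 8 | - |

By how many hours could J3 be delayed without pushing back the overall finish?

The longest chain is J2→J4→J6 = 8+8+2 = 18; overall finish 18 hours.
The longest chain containing J3 totals 16 hours.
So J3 can slip 3 − 1 = 2 hours.

2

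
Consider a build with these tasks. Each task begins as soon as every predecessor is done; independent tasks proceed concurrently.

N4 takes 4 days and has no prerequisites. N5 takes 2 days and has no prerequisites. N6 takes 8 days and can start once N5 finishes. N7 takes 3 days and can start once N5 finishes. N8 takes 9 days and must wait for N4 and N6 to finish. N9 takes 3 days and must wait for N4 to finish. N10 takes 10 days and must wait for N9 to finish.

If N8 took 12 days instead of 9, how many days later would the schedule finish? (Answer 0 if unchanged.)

Actual critical path: N5→N6→N8 = 2+8+9 = 19 ⇒ 19 days.
N8 is on the critical path; changing it to 12 makes that path 22 days.
The critical path is still N5→N6→N8; finish is now 22 days.
Change in finish: 22 − 19 = +3 days.

3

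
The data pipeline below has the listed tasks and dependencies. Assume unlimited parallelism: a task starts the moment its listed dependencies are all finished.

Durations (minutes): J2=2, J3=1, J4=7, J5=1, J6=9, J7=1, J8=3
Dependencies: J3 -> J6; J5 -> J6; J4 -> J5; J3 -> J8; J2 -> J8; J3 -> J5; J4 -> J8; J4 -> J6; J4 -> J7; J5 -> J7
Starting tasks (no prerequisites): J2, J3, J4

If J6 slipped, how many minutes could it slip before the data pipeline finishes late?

J4→J5→J6 = 7+1+9 = 17 sets the makespan at 17 minutes.
J6 finishes as early as 17 and must finish by 17.
Slack of J6 = 8 − 8 = 0 minutes.

0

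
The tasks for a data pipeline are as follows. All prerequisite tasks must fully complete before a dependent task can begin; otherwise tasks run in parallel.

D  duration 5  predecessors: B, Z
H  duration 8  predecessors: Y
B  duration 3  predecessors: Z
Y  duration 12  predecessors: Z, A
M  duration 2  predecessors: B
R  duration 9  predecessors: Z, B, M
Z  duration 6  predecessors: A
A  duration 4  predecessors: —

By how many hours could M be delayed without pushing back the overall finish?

A→Z→Y→H = 4+6+12+8 = 30 sets the makespan at 30 hours.
M finishes as early as 15 and must finish by 21.
Float = 30 − 24 = 6.

6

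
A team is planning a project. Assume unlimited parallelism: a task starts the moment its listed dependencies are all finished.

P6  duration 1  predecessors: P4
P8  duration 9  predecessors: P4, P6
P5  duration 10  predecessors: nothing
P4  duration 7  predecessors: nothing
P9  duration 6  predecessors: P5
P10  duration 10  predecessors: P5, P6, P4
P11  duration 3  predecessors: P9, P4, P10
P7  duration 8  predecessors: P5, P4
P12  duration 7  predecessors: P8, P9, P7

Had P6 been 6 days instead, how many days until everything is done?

As given, the longest chain is P5→P7→P12 = 10+8+7 = 25, so the finish is 25 days.
P6 is off the critical path — its longest chain is 24 days, giving 1 of slack.
New critical path: P4→P6→P8→P12 = 7+6+9+7 = 29 ⇒ 29 days.

29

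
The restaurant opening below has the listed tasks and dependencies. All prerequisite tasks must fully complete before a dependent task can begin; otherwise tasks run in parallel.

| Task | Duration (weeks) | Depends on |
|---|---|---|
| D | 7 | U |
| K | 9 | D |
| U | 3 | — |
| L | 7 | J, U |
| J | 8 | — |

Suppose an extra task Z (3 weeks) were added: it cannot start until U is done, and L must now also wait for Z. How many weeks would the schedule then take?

19

Originally the schedule takes 19 weeks.
With Z inserted, L now waits for max(J, U, Z).
New critical path: U→D→K = 3+7+9 = 19 ⇒ 19 weeks.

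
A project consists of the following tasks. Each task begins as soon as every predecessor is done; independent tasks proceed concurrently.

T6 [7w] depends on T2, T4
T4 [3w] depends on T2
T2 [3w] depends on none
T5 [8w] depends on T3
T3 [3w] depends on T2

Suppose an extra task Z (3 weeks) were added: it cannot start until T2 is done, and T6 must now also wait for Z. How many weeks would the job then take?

14

Originally the job takes 14 weeks.
With Z inserted, T6 now waits for max(T2, T4, Z).
New critical path: T2→T3→T5 = 3+3+8 = 14 ⇒ 14 weeks.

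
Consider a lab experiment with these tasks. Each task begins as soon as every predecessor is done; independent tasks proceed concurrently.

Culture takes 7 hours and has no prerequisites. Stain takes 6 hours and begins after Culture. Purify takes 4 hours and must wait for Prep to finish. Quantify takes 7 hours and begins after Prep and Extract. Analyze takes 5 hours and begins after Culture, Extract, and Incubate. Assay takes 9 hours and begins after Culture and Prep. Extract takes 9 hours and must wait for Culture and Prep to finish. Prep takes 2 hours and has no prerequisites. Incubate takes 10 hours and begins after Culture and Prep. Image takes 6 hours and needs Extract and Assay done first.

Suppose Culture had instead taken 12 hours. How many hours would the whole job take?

28

Critical path before the change: Culture→Extract→Quantify = 7+9+7 = 23 giving 23 hours.
Culture lies on that path, so at 12 hours the path becomes 28 hours.
The critical path is still Culture→Extract→Quantify; finish is now 28 hours.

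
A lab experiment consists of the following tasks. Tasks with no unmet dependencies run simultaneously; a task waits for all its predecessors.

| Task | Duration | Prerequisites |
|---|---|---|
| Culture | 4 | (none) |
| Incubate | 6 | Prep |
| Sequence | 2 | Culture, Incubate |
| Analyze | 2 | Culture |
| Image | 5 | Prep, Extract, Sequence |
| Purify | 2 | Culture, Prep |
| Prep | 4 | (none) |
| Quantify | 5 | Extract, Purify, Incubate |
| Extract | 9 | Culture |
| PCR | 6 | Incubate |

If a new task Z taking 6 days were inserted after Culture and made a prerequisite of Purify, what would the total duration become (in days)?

Originally the lab experiment takes 18 days.
With Z inserted, Purify now waits for max(Culture, Prep, Z).
New critical path: Culture→Extract→Image = 4+9+5 = 18 ⇒ 18 days.

18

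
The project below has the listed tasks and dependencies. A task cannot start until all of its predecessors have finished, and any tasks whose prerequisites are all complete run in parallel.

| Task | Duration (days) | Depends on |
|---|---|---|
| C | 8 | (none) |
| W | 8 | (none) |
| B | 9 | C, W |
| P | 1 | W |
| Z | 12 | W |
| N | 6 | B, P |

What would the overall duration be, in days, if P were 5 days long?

23

Baseline: C→B→N = 8+9+6 = 23 → 23 days.
P has 8 days of float (longest path through it is 15).
That remains the longest chain; total 23 days.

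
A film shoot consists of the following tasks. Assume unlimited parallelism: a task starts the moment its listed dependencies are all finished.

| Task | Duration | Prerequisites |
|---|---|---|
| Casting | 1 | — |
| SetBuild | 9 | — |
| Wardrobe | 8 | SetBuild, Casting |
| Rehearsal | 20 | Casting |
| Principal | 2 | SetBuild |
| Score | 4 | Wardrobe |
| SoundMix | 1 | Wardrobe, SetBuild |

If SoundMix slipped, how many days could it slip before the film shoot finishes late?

3

The longest chain is Casting→Rehearsal = 1+20 = 21; overall finish 21 days.
The longest chain containing SoundMix totals 18 days.
Slack of SoundMix = 20 − 17 = 3 days.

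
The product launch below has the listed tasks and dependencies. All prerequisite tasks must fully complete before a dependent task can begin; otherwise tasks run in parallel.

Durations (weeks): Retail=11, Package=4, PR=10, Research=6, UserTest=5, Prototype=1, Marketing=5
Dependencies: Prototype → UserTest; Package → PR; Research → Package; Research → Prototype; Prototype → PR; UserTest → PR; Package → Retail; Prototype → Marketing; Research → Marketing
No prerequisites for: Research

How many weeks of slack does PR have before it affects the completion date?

Research→Prototype→UserTest→PR = 6+1+5+10 = 22 sets the makespan at 22 weeks.
PR finishes as early as 22 and must finish by 22.
So PR can slip 22 − 22 = 0 weeks.

0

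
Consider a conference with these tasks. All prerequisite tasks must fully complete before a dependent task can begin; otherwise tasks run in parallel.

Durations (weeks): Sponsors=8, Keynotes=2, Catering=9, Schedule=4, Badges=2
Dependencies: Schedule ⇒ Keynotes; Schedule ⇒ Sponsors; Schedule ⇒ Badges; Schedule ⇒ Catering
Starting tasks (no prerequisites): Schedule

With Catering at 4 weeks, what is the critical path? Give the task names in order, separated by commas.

Schedule, Sponsors

The binding path is Schedule→Catering = 4+9 = 13; finish at 13 weeks.
Catering is on the critical path; changing it to 4 makes that path 8 weeks.
New critical path: Schedule→Sponsors = 4+8 = 12 ⇒ 12 weeks.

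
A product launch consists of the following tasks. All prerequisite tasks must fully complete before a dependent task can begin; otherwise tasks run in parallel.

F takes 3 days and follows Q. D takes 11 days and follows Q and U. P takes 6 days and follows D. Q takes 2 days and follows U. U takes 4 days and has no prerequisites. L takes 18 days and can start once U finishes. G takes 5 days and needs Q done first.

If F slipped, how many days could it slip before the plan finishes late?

14

U→Q→D→P = 4+2+11+6 = 23 sets the makespan at 23 days.
F finishes as early as 9 and must finish by 23.
So F can slip 23 − 9 = 14 days.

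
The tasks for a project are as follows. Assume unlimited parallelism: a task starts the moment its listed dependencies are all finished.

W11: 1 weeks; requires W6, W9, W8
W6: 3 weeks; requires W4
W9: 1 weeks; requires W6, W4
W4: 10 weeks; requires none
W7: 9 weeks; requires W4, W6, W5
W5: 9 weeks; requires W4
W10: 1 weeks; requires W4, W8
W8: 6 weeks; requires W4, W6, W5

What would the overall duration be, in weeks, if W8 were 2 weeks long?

As given, the longest chain is W4→W5→W7 = 10+9+9 = 28, so the finish is 28 weeks.
W8 has 2 weeks of float (longest path through it is 26).
That remains the longest chain; total 28 weeks.

28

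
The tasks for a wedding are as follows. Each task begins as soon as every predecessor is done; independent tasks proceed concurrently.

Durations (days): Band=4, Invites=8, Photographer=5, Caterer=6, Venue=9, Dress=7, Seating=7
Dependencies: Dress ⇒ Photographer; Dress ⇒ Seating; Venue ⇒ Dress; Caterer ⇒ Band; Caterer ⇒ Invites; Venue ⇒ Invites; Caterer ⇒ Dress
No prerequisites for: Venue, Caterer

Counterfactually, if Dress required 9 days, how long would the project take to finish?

25

The binding path is Venue→Dress→Seating = 9+7+7 = 23; finish at 23 days.
Since Dress is critical, the +2 change carries straight to that chain (now 25 days).
The critical path is still Venue→Dress→Seating; finish is now 25 days.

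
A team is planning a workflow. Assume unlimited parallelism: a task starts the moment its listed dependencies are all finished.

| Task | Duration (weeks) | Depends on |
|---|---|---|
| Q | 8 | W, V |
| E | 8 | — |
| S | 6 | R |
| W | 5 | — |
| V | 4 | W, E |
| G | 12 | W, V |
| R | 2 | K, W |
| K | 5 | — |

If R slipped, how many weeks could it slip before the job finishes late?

11

The longest chain is E→V→G = 8+4+12 = 24; overall finish 24 weeks.
The longest chain containing R totals 13 weeks.
Float = 24 − 13 = 11.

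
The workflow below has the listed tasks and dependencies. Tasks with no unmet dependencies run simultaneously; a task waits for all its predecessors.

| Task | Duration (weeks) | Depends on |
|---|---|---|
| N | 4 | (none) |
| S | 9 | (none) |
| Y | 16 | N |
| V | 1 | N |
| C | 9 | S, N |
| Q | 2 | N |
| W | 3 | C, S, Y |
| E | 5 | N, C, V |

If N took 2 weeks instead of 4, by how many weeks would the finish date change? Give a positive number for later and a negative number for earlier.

0

As given, the longest chain is N→Y→W = 4+16+3 = 23, so the finish is 23 weeks.
Since N is critical, the -2 change carries straight to that chain (now 21 weeks).
New critical path: S→C→E = 9+9+5 = 23 ⇒ 23 weeks.
Change in finish: 23 − 23 = +0 weeks.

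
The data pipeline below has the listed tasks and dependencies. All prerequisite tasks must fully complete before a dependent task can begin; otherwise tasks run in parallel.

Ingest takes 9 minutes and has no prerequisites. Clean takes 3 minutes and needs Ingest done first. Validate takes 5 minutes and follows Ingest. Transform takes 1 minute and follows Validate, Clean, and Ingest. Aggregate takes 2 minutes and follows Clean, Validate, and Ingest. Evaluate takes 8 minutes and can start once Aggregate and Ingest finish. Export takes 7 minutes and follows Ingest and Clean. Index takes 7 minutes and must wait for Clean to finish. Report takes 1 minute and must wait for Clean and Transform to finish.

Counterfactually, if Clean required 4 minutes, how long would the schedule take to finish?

24

Baseline: Ingest→Validate→Aggregate→Evaluate = 9+5+2+8 = 24 → 24 minutes.
Clean has 2 minutes of float (longest path through it is 22).
That remains the longest chain; total 24 minutes.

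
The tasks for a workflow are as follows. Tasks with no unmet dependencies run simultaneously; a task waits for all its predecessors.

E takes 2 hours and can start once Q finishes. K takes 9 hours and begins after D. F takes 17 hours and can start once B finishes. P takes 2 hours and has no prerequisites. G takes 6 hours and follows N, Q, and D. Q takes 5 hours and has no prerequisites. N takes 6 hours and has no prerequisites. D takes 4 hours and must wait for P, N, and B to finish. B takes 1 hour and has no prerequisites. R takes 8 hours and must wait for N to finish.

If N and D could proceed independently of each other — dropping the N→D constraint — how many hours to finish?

18

Before: longest chain N→D→K = 6+4+9 = 19, finish 19.
Without N→D, D's earliest start moves from 6 to 2.
After: B→F = 1+17 = 18 → 18 hours.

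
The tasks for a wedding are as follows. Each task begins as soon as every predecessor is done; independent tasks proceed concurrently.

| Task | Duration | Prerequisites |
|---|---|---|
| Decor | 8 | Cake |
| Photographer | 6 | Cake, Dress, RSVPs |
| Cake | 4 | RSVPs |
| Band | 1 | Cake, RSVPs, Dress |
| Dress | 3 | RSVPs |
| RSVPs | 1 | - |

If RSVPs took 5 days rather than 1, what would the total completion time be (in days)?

The binding path is RSVPs→Cake→Decor = 1+4+8 = 13; finish at 13 days.
Since RSVPs is critical, the +4 change carries straight to that chain (now 17 days).
The critical path is still RSVPs→Cake→Decor; finish is now 17 days.

17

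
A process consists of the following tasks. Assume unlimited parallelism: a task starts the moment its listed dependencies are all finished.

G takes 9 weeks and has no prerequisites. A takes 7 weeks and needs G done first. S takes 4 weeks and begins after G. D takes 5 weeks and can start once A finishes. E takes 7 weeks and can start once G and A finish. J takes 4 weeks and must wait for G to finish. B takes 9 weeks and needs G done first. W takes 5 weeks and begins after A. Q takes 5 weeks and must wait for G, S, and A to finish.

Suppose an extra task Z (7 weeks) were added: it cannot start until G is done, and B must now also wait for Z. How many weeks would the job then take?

Originally the job takes 23 weeks.
With Z inserted, B now waits for max(G, Z).
New critical path: G→Z→B = 9+7+9 = 25 ⇒ 25 weeks.

25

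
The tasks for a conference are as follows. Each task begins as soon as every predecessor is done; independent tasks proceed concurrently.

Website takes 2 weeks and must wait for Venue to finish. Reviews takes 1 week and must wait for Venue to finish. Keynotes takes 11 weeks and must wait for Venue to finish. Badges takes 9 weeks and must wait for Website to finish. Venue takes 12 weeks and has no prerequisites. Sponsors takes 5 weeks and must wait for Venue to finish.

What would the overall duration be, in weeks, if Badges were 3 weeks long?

Baseline: Venue→Website→Badges = 12+2+9 = 23 → 23 weeks.
Badges lies on that path, so at 3 weeks the path becomes 17 weeks.
The binding chain switches to Venue→Keynotes = 12+11 = 23; finish 23 weeks.

23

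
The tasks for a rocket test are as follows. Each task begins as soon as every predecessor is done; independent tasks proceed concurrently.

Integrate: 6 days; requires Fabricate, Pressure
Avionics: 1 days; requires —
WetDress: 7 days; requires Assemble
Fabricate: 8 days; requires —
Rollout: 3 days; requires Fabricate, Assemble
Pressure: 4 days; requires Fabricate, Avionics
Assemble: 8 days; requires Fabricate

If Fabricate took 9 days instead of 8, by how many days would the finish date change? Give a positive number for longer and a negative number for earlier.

Baseline: Fabricate→Assemble→WetDress = 8+8+7 = 23 → 23 days.
Since Fabricate is critical, the +1 change carries straight to that chain (now 24 days).
No other chain overtakes it, so the finish is 24 days.
Change in finish: 24 − 23 = +1 days.

1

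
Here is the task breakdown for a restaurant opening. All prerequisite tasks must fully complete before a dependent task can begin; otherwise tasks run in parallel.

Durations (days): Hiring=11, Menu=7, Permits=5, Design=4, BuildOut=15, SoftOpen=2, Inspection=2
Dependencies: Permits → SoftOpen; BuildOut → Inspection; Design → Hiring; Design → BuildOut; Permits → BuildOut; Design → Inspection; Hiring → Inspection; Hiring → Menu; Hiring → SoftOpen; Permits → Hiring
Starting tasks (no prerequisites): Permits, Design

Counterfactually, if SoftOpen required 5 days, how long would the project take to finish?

The binding path is Permits→Hiring→Menu = 5+11+7 = 23; finish at 23 days.
SoftOpen has 5 days of float (longest path through it is 18).
No other chain overtakes it, so the finish is 23 days.

23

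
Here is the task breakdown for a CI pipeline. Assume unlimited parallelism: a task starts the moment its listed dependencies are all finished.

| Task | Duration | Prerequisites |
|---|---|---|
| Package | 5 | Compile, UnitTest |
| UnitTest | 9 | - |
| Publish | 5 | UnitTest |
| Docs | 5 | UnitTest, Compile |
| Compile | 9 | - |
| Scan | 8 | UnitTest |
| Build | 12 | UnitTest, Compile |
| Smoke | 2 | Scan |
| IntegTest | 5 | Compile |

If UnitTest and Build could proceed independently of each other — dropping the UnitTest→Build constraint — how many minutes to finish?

21

With the dependency in place, Compile→Build = 9+12 = 21 sets the finish at 21 minutes.
Dropping UnitTest→Build doesn't change Build's earliest start (9); another predecessor still binds.
New critical path: Compile→Build = 9+12 = 21 ⇒ 21 minutes.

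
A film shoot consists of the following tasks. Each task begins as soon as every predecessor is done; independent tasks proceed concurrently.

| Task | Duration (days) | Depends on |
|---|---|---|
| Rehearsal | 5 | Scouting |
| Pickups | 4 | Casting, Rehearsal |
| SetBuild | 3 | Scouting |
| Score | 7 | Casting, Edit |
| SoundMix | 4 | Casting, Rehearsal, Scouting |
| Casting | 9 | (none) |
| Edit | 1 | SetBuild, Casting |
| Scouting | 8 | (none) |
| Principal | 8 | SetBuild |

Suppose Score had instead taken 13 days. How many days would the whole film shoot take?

25

As given, the longest chain is Scouting→SetBuild→Edit→Score = 8+3+1+7 = 19, so the finish is 19 days.
Score lies on that path, so at 13 days the path becomes 25 days.
The critical path is still Scouting→SetBuild→Edit→Score; finish is now 25 days.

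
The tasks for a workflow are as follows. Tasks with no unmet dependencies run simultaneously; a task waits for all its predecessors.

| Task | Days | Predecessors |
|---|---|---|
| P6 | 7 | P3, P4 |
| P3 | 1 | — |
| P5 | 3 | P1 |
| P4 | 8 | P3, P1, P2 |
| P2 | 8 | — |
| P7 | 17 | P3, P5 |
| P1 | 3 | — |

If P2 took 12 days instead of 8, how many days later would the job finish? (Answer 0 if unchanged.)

4

The binding path is P2→P4→P6 = 8+8+7 = 23; finish at 23 days.
P2 is on the critical path; changing it to 12 makes that path 27 days.
That remains the longest chain; total 27 days.
Change in finish: 27 − 23 = +4 days.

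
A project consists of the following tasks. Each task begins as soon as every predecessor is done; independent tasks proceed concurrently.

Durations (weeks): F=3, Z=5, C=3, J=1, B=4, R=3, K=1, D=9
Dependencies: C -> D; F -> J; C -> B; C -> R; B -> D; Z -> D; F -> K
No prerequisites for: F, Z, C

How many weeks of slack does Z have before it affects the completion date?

C→B→D = 3+4+9 = 16 sets the makespan at 16 weeks.
Longest path through Z: 14 weeks (earliest finish 5, latest finish 7).
Slack of Z = 2 − 0 = 2 weeks.

2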